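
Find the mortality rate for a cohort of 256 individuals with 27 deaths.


Mortality rate = 27 / 256 = 0.105469 ≈ 0.1055

0.1055


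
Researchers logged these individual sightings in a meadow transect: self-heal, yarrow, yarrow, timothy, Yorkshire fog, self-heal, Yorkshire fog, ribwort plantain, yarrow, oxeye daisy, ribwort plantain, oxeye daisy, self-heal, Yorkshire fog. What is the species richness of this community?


Total individuals logged = 14
Distinct species (count of individuals): self-heal (3), yarrow (3), timothy (1), Yorkshire fog (3), ribwort plantain (2), oxeye daisy (2)
Species richness = number of distinct species = 6

6


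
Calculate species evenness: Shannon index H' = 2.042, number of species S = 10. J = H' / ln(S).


ln(10) = 2.30259
J = H' / ln(S) = 2.042 / 2.30259 = 0.886827 ≈ 0.8868

0.8868


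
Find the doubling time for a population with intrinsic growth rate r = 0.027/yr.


td = ln(2) / 0.027 = 0.693147 / 0.027 = 25.6721 ≈ 25.7 years

25.7 years


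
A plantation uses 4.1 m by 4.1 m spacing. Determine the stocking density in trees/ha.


N = 10000 / 4.1^2 = 10000 / 16.81 = 594.884 ≈ 595 trees/ha

595 trees/ha


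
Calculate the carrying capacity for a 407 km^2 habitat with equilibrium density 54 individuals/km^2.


K = 54 * 407 = 21978 individuals

21978 individuals


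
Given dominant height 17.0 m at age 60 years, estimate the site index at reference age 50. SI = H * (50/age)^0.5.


50/60 = 0.833333
(0.833333)^0.5 = 0.912871
SI = 17.0 * 0.912871 = 15.5188 ≈ 15.5 m

15.5 m


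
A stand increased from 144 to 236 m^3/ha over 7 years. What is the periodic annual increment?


PAI = (V2 - V1) / period = (236 - 144) / 7 = 92 / 7 = 13.1429 ≈ 13.14 m^3/ha/yr

13.14 m^3/ha/yr


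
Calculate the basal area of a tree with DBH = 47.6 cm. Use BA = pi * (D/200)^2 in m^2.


D/200 = 47.6/200 = 0.238 m
(D/200)^2 = 0.238^2 = 0.056644
BA = 3.141593 * 0.056644 = 0.177952 ≈ 0.1780 m^2

0.1780 m^2


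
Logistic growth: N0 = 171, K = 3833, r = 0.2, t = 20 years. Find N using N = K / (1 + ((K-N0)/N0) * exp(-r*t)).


(K - N0)/N0 = (3833 - 171)/171 = 3662/171 = 21.4152
r*t = 0.2 * 20 = 4; exp(-4) = 0.0183156
21.4152 * 0.0183156 = 0.392232
1 + 0.392232 = 1.39223
N = 3833 / 1.39223 = 2753.14 ≈ 2753

2753


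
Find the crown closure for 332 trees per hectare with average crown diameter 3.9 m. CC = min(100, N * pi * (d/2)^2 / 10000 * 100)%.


(d/2)^2 = (3.9/2)^2 = 1.95^2 = 3.8025
Crown area = 3.141593 * 3.8025 = 11.9459 m^2
N * area / 10000 * 100 = 332 * 11.9459 / 10000 * 100 = 39.6604
CC = min(100, 39.6604) = 39.6604 ≈ 39.7%

39.7%


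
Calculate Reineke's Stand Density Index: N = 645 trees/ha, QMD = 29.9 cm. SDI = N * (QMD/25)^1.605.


QMD/25 = 29.9/25 = 1.196
(1.196)^1.605 = exp(1.605 * ln(1.196)) = exp(1.605 * 0.178983) = exp(0.287268) = 1.33278
SDI = 645 * 1.33278 = 859.643 ≈ 860

860


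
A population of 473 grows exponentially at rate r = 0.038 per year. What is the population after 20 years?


r*t = 0.038 * 20 = 0.76
exp(0.76) = 2.13828
N = 473 * 2.13828 = 1011.41 ≈ 1011

1011


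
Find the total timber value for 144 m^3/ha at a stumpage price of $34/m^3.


Value = 144 * 34 = $4896/ha

$4896/ha


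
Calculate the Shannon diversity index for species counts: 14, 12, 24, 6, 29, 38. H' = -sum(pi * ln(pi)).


Total N = 14 + 12 + 24 + 6 + 29 + 38 = 123
Per-species terms:
  p = 14/123 = 0.113821; ln(p) = -2.173128; p*ln(p) = 0.113821 * (-2.173128) = -0.247348
  p = 12/123 = 0.097561; ln(p) = -2.327277; p*ln(p) = 0.097561 * (-2.327277) = -0.227051
  p = 24/123 = 0.195122; ln(p) = -1.634130; p*ln(p) = 0.195122 * (-1.634130) = -0.318855
  p = 6/123 = 0.048780; ln(p) = -3.020435; p*ln(p) = 0.048780 * (-3.020435) = -0.147337
  p = 29/123 = 0.235772; ln(p) = -1.444890; p*ln(p) = 0.235772 * (-1.444890) = -0.340665
  p = 38/123 = 0.308943; ln(p) = -1.174598; p*ln(p) = 0.308943 * (-1.174598) = -0.362884
sum(p*ln(p)) = (-0.247348) + (-0.227051) + (-0.318855) + (-0.147337) + (-0.340665) + (-0.362884) = -1.644140
H' = -(-1.644140) = 1.644140 ≈ 1.6441

1.6441


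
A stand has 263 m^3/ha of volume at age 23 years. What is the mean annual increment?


MAI = 263 / 23 = 11.4348 ≈ 11.43 m^3/ha/yr

11.43 m^3/ha/yr


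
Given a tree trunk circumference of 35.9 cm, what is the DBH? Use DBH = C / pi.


DBH = C / pi = 35.9 / 3.141593 = 11.4273 ≈ 11.43 cm

11.43 cm


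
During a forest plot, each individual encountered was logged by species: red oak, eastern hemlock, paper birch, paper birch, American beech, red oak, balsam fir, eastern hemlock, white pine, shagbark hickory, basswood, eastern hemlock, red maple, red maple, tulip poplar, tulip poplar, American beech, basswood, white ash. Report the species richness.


Total individuals logged = 19
Distinct species (count of individuals): red oak (2), eastern hemlock (3), paper birch (2), American beech (2), balsam fir (1), white pine (1), shagbark hickory (1), basswood (2), red maple (2), tulip poplar (2), white ash (1)
Species richness = number of distinct species = 11

11


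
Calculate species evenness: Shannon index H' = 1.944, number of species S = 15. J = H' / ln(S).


ln(15) = 2.70805
J = H' / ln(S) = 1.944 / 2.70805 = 0.717860 ≈ 0.7179

0.7179


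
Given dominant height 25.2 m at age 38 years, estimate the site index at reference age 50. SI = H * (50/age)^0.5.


50/38 = 1.31579
(1.31579)^0.5 = 1.14708
SI = 25.2 * 1.14708 = 28.9064 ≈ 28.9 m

28.9 m


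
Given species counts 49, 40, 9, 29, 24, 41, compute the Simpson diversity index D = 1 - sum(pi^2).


Total N = 49 + 40 + 9 + 29 + 24 + 41 = 192
Per-species terms:
  p = 49/192 = 0.255208; p^2 = 0.255208^2 = 0.065131
  p = 40/192 = 0.208333; p^2 = 0.208333^2 = 0.043403
  p = 9/192 = 0.046875; p^2 = 0.046875^2 = 0.002197
  p = 29/192 = 0.151042; p^2 = 0.151042^2 = 0.022814
  p = 24/192 = 0.125000; p^2 = 0.125000^2 = 0.015625
  p = 41/192 = 0.213542; p^2 = 0.213542^2 = 0.045600
sum(p^2) = 0.065131 + 0.043403 + 0.002197 + 0.022814 + 0.015625 + 0.045600 = 0.194770
D = 1 - 0.194770 = 0.805230 ≈ 0.8052

0.8052


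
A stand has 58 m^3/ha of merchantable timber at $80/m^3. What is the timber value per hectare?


Value = 58 * 80 = $4640/ha

$4640/ha


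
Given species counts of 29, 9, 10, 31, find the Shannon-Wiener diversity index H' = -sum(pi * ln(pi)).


Total N = 29 + 9 + 10 + 31 = 79
Per-species terms:
  p = 29/79 = 0.367089; ln(p) = -1.002151; p*ln(p) = 0.367089 * (-1.002151) = -0.367879
  p = 9/79 = 0.113924; ln(p) = -2.172224; p*ln(p) = 0.113924 * (-2.172224) = -0.247468
  p = 10/79 = 0.126582; ln(p) = -2.066865; p*ln(p) = 0.126582 * (-2.066865) = -0.261628
  p = 31/79 = 0.392405; ln(p) = -0.935461; p*ln(p) = 0.392405 * (-0.935461) = -0.367080
sum(p*ln(p)) = (-0.367879) + (-0.247468) + (-0.261628) + (-0.367080) = -1.244055
H' = -(-1.244055) = 1.244055 ≈ 1.2441

1.2441


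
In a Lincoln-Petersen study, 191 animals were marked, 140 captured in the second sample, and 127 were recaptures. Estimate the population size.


N = M * C / R = 191 * 140 / 127 = 26740 / 127 = 210.55 ≈ 211

211 individuals


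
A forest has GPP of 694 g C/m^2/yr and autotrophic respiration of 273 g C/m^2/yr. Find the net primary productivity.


NPP = GPP - Ra = 694 - 273 = 421 g C/m^2/yr

421 g C/m^2/yr


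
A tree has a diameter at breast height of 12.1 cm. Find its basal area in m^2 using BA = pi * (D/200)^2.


D/200 = 12.1/200 = 0.0605 m
(D/200)^2 = 0.0605^2 = 0.00366025
BA = 3.141593 * 0.00366025 = 0.0114990 ≈ 0.0115 m^2

0.0115 m^2


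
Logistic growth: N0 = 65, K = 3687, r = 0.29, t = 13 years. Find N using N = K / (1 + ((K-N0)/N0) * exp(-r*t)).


(K - N0)/N0 = (3687 - 65)/65 = 3622/65 = 55.7231
r*t = 0.29 * 13 = 3.77; exp(-3.77) = 0.0230521
55.7231 * 0.0230521 = 1.28453
1 + 1.28453 = 2.28453
N = 3687 / 2.28453 = 1613.90 ≈ 1614

1614


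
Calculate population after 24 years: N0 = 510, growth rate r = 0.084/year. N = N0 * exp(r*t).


r*t = 0.084 * 24 = 2.016
exp(2.016) = 7.50823
N = 510 * 7.50823 = 3829.20 ≈ 3829

3829


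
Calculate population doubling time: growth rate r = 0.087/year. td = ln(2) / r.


td = ln(2) / 0.087 = 0.693147 / 0.087 = 7.96721 ≈ 8.0 years

8.0 years


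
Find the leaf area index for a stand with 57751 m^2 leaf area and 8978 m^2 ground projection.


LAI = 57751 / 8978 = 6.4325 ≈ 6.43

6.43


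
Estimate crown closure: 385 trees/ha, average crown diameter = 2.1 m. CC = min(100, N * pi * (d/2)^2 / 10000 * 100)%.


(d/2)^2 = (2.1/2)^2 = 1.05^2 = 1.1025
Crown area = 3.141593 * 1.1025 = 3.46361 m^2
N * area / 10000 * 100 = 385 * 3.46361 / 10000 * 100 = 13.3349
CC = min(100, 13.3349) = 13.3349 ≈ 13.3%

13.3%


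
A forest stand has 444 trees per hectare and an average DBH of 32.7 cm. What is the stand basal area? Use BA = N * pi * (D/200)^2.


(D/200)^2 = (32.7/200)^2 = 0.1635^2 = 0.02673225
Individual BA = 3.141593 * 0.02673225 = 0.0839818 m^2
Stand BA = 444 * 0.0839818 = 37.2879 ≈ 37.29 m^2/ha

37.29 m^2/ha


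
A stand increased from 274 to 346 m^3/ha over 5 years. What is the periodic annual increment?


PAI = (V2 - V1) / period = (346 - 274) / 5 = 72 / 5 = 14.40 m^3/ha/yr

14.40 m^3/ha/yr


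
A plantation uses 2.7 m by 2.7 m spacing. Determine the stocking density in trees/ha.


N = 10000 / 2.7^2 = 10000 / 7.29 = 1371.74 ≈ 1372 trees/ha

1372 trees/ha


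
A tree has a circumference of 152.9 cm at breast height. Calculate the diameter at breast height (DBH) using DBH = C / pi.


DBH = C / pi = 152.9 / 3.141593 = 48.6696 ≈ 48.67 cm

48.67 cm


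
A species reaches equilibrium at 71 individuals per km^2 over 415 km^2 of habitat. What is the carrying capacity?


K = 71 * 415 = 29465 individuals

29465 individuals


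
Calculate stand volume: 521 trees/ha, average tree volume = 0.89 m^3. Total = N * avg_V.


V_stand = 521 * 0.89 = 463.69 ≈ 463.7 m^3/ha

463.7 m^3/ha


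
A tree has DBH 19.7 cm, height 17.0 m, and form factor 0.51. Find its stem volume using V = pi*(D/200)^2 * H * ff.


(D/200)^2 = (19.7/200)^2 = 0.0985^2 = 0.00970225
BA = 3.141593 * 0.00970225 = 0.0304805 m^2
V = 0.0304805 * 17.0 * 0.51 = 0.264266 ≈ 0.264 m^3

0.264 m^3


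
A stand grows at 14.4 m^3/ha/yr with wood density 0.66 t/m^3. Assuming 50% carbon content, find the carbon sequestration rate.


C = 14.4 * 0.66 * 0.5 = 4.752 ≈ 4.75 t C/ha/yr

4.75 t C/ha/yr


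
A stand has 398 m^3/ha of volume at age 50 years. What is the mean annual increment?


MAI = 398 / 50 = 7.96 m^3/ha/yr

7.96 m^3/ha/yr


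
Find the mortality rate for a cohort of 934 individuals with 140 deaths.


Mortality rate = 140 / 934 = 0.149893 ≈ 0.1499

0.1499


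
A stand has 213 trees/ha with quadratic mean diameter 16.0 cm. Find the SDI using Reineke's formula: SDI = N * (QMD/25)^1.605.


QMD/25 = 16.0/25 = 0.64
(0.64)^1.605 = exp(1.605 * ln(0.64)) = exp(1.605 * (-0.446287)) = exp(-0.716291) = 0.488561
SDI = 213 * 0.488561 = 104.063 ≈ 104

104


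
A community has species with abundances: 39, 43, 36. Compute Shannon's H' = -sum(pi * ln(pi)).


Total N = 39 + 43 + 36 = 118
Per-species terms:
  p = 39/118 = 0.330508; ln(p) = -1.107124; p*ln(p) = 0.330508 * (-1.107124) = -0.365913
  p = 43/118 = 0.364407; ln(p) = -1.009484; p*ln(p) = 0.364407 * (-1.009484) = -0.367863
  p = 36/118 = 0.305085; ln(p) = -1.187165; p*ln(p) = 0.305085 * (-1.187165) = -0.362186
sum(p*ln(p)) = (-0.365913) + (-0.367863) + (-0.362186) = -1.095962
H' = -(-1.095962) = 1.095962 ≈ 1.0960

1.0960


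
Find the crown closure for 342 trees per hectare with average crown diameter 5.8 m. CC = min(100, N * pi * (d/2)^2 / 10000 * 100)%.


(d/2)^2 = (5.8/2)^2 = 2.9^2 = 8.41
Crown area = 3.141593 * 8.41 = 26.4208 m^2
N * area / 10000 * 100 = 342 * 26.4208 / 10000 * 100 = 90.3591
CC = min(100, 90.3591) = 90.3591 ≈ 90.4%

90.4%


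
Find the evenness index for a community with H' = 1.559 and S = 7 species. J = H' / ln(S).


ln(7) = 1.94591
J = H' / ln(S) = 1.559 / 1.94591 = 0.801168 ≈ 0.8012

0.8012


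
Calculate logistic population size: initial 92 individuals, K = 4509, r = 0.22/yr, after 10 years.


(K - N0)/N0 = (4509 - 92)/92 = 4417/92 = 48.0109
r*t = 0.22 * 10 = 2.2; exp(-2.2) = 0.110803
48.0109 * 0.110803 = 5.31975
1 + 5.31975 = 6.31975
N = 4509 / 6.31975 = 713.478 ≈ 713

713


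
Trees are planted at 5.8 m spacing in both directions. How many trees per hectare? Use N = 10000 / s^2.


N = 10000 / 5.8^2 = 10000 / 33.64 = 297.265 ≈ 297 trees/ha

297 trees/ha


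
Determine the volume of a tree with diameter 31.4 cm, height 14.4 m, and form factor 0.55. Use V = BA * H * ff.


(D/200)^2 = (31.4/200)^2 = 0.157^2 = 0.024649
BA = 3.141593 * 0.024649 = 0.0774371 m^2
V = 0.0774371 * 14.4 * 0.55 = 0.613302 ≈ 0.613 m^3

0.613 m^3


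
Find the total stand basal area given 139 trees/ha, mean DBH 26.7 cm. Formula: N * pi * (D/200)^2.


(D/200)^2 = (26.7/200)^2 = 0.1335^2 = 0.01782225
Individual BA = 3.141593 * 0.01782225 = 0.0559903 m^2
Stand BA = 139 * 0.0559903 = 7.78265 ≈ 7.78 m^2/ha

7.78 m^2/ha


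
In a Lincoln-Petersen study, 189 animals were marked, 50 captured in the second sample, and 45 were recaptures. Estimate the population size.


N = M * C / R = 189 * 50 / 45 = 9450 / 45 = 210

210 individuals


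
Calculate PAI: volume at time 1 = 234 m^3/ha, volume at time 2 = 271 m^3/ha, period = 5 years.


PAI = (V2 - V1) / period = (271 - 234) / 5 = 37 / 5 = 7.40 m^3/ha/yr

7.40 m^3/ha/yr


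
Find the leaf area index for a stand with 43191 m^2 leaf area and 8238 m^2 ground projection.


LAI = 43191 / 8238 = 5.2429 ≈ 5.24

5.24


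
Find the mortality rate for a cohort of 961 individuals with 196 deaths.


Mortality rate = 196 / 961 = 0.203954 ≈ 0.2040

0.2040


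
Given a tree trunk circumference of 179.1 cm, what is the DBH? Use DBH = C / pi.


DBH = C / pi = 179.1 / 3.141593 = 57.0093 ≈ 57.01 cm

57.01 cm


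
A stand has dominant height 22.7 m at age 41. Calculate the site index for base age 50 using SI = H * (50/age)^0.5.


50/41 = 1.21951
(1.21951)^0.5 = 1.10431
SI = 22.7 * 1.10431 = 25.0678 ≈ 25.1 m

25.1 m


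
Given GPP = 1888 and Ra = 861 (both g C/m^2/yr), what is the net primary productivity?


NPP = GPP - Ra = 1888 - 861 = 1027 g C/m^2/yr

1027 g C/m^2/yr


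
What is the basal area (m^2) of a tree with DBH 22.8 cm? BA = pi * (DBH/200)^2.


D/200 = 22.8/200 = 0.114 m
(D/200)^2 = 0.114^2 = 0.012996
BA = 3.141593 * 0.012996 = 0.0408281 ≈ 0.0408 m^2

0.0408 m^2


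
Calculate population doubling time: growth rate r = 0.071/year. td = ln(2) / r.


td = ln(2) / 0.071 = 0.693147 / 0.071 = 9.76263 ≈ 9.8 years

9.8 years


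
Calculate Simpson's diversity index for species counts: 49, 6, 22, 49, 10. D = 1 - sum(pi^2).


Total N = 49 + 6 + 22 + 49 + 10 = 136
Per-species terms:
  p = 49/136 = 0.360294; p^2 = 0.360294^2 = 0.129812
  p = 6/136 = 0.044118; p^2 = 0.044118^2 = 0.001946
  p = 22/136 = 0.161765; p^2 = 0.161765^2 = 0.026168
  p = 49/136 = 0.360294; p^2 = 0.360294^2 = 0.129812
  p = 10/136 = 0.073529; p^2 = 0.073529^2 = 0.005407
sum(p^2) = 0.129812 + 0.001946 + 0.026168 + 0.129812 + 0.005407 = 0.293145
D = 1 - 0.293145 = 0.706855 ≈ 0.7069

0.7069


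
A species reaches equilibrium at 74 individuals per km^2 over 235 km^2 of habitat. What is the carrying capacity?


K = 74 * 235 = 17390 individuals

17390 individuals


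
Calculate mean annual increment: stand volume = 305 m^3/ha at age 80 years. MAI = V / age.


MAI = 305 / 80 = 3.8125 ≈ 3.81 m^3/ha/yr

3.81 m^3/ha/yr


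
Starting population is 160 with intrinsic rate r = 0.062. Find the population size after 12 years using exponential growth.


r*t = 0.062 * 12 = 0.744
exp(0.744) = 2.10434
N = 160 * 2.10434 = 336.694 ≈ 337

337


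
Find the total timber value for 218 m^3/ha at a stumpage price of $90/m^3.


Value = 218 * 90 = $19620/ha

$19620/ha


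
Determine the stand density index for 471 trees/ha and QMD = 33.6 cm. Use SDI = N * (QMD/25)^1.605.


QMD/25 = 33.6/25 = 1.344
(1.344)^1.605 = exp(1.605 * ln(1.344)) = exp(1.605 * 0.295650) = exp(0.474518) = 1.60724
SDI = 471 * 1.60724 = 757.010 ≈ 757

757


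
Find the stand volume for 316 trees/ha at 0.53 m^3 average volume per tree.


V_stand = 316 * 0.53 = 167.48 ≈ 167.5 m^3/ha

167.5 m^3/ha


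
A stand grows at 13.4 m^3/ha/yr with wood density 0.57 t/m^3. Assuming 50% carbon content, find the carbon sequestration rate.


C = 13.4 * 0.57 * 0.5 = 3.819 ≈ 3.82 t C/ha/yr

3.82 t C/ha/yr


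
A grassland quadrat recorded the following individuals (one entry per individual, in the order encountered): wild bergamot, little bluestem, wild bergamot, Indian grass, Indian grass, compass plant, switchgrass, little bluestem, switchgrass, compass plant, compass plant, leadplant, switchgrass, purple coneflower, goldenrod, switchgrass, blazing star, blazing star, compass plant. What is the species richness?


Total individuals logged = 19
Distinct species (count of individuals): wild bergamot (2), little bluestem (2), Indian grass (2), compass plant (4), switchgrass (4), leadplant (1), purple coneflower (1), goldenrod (1), blazing star (2)
Species richness = number of distinct species = 9

9


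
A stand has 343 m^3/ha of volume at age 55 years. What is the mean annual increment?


MAI = 343 / 55 = 6.2364 ≈ 6.24 m^3/ha/yr

6.24 m^3/ha/yr


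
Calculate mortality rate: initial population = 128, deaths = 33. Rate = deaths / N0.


Mortality rate = 33 / 128 = 0.257813 ≈ 0.2578

0.2578


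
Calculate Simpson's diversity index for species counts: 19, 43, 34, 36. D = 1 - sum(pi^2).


Total N = 19 + 43 + 34 + 36 = 132
Per-species terms:
  p = 19/132 = 0.143939; p^2 = 0.143939^2 = 0.020718
  p = 43/132 = 0.325758; p^2 = 0.325758^2 = 0.106118
  p = 34/132 = 0.257576; p^2 = 0.257576^2 = 0.066345
  p = 36/132 = 0.272727; p^2 = 0.272727^2 = 0.074380
sum(p^2) = 0.020718 + 0.106118 + 0.066345 + 0.074380 = 0.267561
D = 1 - 0.267561 = 0.732439 ≈ 0.7324

0.7324


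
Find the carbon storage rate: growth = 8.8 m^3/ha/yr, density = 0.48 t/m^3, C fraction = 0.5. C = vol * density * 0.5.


C = 8.8 * 0.48 * 0.5 = 2.112 ≈ 2.11 t C/ha/yr

2.11 t C/ha/yr


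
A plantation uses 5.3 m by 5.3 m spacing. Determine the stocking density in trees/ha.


N = 10000 / 5.3^2 = 10000 / 28.09 = 355.999 ≈ 356 trees/ha

356 trees/ha


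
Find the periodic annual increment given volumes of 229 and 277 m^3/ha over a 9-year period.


PAI = (V2 - V1) / period = (277 - 229) / 9 = 48 / 9 = 5.3333 ≈ 5.33 m^3/ha/yr

5.33 m^3/ha/yr


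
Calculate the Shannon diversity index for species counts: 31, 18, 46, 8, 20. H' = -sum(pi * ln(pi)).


Total N = 31 + 18 + 46 + 8 + 20 = 123
Per-species terms:
  p = 31/123 = 0.252033; ln(p) = -1.378195; p*ln(p) = 0.252033 * (-1.378195) = -0.347351
  p = 18/123 = 0.146341; ln(p) = -1.921816; p*ln(p) = 0.146341 * (-1.921816) = -0.281240
  p = 46/123 = 0.373984; ln(p) = -0.983542; p*ln(p) = 0.373984 * (-0.983542) = -0.367829
  p = 8/123 = 0.065041; ln(p) = -2.732737; p*ln(p) = 0.065041 * (-2.732737) = -0.177740
  p = 20/123 = 0.162602; ln(p) = -1.816450; p*ln(p) = 0.162602 * (-1.816450) = -0.295358
sum(p*ln(p)) = (-0.347351) + (-0.281240) + (-0.367829) + (-0.177740) + (-0.295358) = -1.469518
H' = -(-1.469518) = 1.469518 ≈ 1.4695

1.4695


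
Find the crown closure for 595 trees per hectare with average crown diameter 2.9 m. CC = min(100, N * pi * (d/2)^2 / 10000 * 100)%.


(d/2)^2 = (2.9/2)^2 = 1.45^2 = 2.1025
Crown area = 3.141593 * 2.1025 = 6.60520 m^2
N * area / 10000 * 100 = 595 * 6.60520 / 10000 * 100 = 39.3009
CC = min(100, 39.3009) = 39.3009 ≈ 39.3%

39.3%


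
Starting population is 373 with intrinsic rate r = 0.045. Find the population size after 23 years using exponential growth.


r*t = 0.045 * 23 = 1.035
exp(1.035) = 2.81511
N = 373 * 2.81511 = 1050.04 ≈ 1050

1050


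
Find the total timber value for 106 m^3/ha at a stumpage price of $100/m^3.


Value = 106 * 100 = $10600/ha

$10600/ha


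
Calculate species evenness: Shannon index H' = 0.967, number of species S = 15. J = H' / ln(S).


ln(15) = 2.70805
J = H' / ln(S) = 0.967 / 2.70805 = 0.357084 ≈ 0.3571

0.3571


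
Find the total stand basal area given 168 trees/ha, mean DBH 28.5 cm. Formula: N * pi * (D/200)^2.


(D/200)^2 = (28.5/200)^2 = 0.1425^2 = 0.02030625
Individual BA = 3.141593 * 0.02030625 = 0.0637940 m^2
Stand BA = 168 * 0.0637940 = 10.7174 ≈ 10.72 m^2/ha

10.72 m^2/ha


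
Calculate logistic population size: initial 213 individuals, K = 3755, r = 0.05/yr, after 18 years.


(K - N0)/N0 = (3755 - 213)/213 = 3542/213 = 16.6291
r*t = 0.05 * 18 = 0.9; exp(-0.9) = 0.406570
16.6291 * 0.406570 = 6.76089
1 + 6.76089 = 7.76089
N = 3755 / 7.76089 = 483.836 ≈ 484

484


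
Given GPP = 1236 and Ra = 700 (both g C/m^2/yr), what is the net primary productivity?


NPP = GPP - Ra = 1236 - 700 = 536 g C/m^2/yr

536 g C/m^2/yr


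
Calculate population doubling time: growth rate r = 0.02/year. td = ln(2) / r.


td = ln(2) / 0.02 = 0.693147 / 0.02 = 34.6574 ≈ 34.7 years

34.7 years


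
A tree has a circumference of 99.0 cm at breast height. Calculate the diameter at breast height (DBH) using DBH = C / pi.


DBH = C / pi = 99.0 / 3.141593 = 31.5127 ≈ 31.51 cm

31.51 cm


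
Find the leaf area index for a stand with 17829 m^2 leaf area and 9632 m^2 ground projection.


LAI = 17829 / 9632 = 1.8510 ≈ 1.85

1.85


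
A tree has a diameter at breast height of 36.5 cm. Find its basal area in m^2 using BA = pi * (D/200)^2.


D/200 = 36.5/200 = 0.1825 m
(D/200)^2 = 0.1825^2 = 0.03330625
BA = 3.141593 * 0.03330625 = 0.104635 ≈ 0.1046 m^2

0.1046 m^2


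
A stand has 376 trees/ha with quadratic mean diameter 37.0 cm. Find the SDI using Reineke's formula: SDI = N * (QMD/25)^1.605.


QMD/25 = 37.0/25 = 1.48
(1.48)^1.605 = exp(1.605 * ln(1.48)) = exp(1.605 * 0.392042) = exp(0.629227) = 1.87616
SDI = 376 * 1.87616 = 705.436 ≈ 705

705


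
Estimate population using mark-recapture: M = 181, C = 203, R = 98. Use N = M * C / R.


N = M * C / R = 181 * 203 / 98 = 36743 / 98 = 374.93 ≈ 375

375 individuals


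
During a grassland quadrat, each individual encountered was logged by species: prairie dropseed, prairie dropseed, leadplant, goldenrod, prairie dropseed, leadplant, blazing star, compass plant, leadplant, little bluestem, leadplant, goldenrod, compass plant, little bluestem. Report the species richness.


Total individuals logged = 14
Distinct species (count of individuals): prairie dropseed (3), leadplant (4), goldenrod (2), blazing star (1), compass plant (2), little bluestem (2)
Species richness = number of distinct species = 6

6


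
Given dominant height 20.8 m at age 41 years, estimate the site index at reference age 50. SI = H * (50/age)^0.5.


50/41 = 1.21951
(1.21951)^0.5 = 1.10431
SI = 20.8 * 1.10431 = 22.9696 ≈ 23.0 m

23.0 m


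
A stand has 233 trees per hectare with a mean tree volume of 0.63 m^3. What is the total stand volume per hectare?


V_stand = 233 * 0.63 = 146.79 ≈ 146.8 m^3/ha

146.8 m^3/ha


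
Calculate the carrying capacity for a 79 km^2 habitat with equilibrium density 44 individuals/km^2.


K = 44 * 79 = 3476 individuals

3476 individuals


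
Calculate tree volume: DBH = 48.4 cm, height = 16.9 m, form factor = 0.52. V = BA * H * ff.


(D/200)^2 = (48.4/200)^2 = 0.242^2 = 0.058564
BA = 3.141593 * 0.058564 = 0.183984 m^2
V = 0.183984 * 16.9 * 0.52 = 1.61685 ≈ 1.617 m^3

1.617 m^3


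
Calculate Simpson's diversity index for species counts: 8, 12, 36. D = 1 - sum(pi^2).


Total N = 8 + 12 + 36 = 56
Per-species terms:
  p = 8/56 = 0.142857; p^2 = 0.142857^2 = 0.020408
  p = 12/56 = 0.214286; p^2 = 0.214286^2 = 0.045918
  p = 36/56 = 0.642857; p^2 = 0.642857^2 = 0.413265
sum(p^2) = 0.020408 + 0.045918 + 0.413265 = 0.479591
D = 1 - 0.479591 = 0.520409 ≈ 0.5204

0.5204


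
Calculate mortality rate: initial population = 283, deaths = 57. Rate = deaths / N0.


Mortality rate = 57 / 283 = 0.201413 ≈ 0.2014

0.2014


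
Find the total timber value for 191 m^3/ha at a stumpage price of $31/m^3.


Value = 191 * 31 = $5921/ha

$5921/ha


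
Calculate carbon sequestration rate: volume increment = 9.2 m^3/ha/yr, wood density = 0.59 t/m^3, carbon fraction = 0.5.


C = 9.2 * 0.59 * 0.5 = 2.714 ≈ 2.71 t C/ha/yr

2.71 t C/ha/yr


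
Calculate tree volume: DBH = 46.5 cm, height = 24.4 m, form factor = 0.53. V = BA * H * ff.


(D/200)^2 = (46.5/200)^2 = 0.2325^2 = 0.05405625
BA = 3.141593 * 0.05405625 = 0.169823 m^2
V = 0.169823 * 24.4 * 0.53 = 2.19615 ≈ 2.196 m^3

2.196 m^3


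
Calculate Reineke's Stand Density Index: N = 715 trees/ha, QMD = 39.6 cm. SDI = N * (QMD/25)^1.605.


QMD/25 = 39.6/25 = 1.584
(1.584)^1.605 = exp(1.605 * ln(1.584)) = exp(1.605 * 0.459953) = exp(0.738225) = 2.09222
SDI = 715 * 2.09222 = 1495.94 ≈ 1496

1496


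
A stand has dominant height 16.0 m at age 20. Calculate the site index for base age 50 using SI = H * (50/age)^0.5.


50/20 = 2.50000
(2.50000)^0.5 = 1.58114
SI = 16.0 * 1.58114 = 25.2982 ≈ 25.3 m

25.3 m


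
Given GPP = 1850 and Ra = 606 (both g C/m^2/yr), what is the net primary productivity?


NPP = GPP - Ra = 1850 - 606 = 1244 g C/m^2/yr

1244 g C/m^2/yr


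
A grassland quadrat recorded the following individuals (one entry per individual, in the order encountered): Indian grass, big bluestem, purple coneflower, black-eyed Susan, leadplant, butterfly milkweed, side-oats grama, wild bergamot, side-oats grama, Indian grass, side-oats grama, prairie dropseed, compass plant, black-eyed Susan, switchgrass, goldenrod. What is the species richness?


Total individuals logged = 16
Distinct species (count of individuals): Indian grass (2), big bluestem (1), purple coneflower (1), black-eyed Susan (2), leadplant (1), butterfly milkweed (1), side-oats grama (3), wild bergamot (1), prairie dropseed (1), compass plant (1), switchgrass (1), goldenrod (1)
Species richness = number of distinct species = 12

12


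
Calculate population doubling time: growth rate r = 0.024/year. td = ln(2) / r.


td = ln(2) / 0.024 = 0.693147 / 0.024 = 28.8811 ≈ 28.9 years

28.9 years


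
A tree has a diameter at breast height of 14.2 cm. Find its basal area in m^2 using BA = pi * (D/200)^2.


D/200 = 14.2/200 = 0.071 m
(D/200)^2 = 0.071^2 = 0.005041
BA = 3.141593 * 0.005041 = 0.0158368 ≈ 0.0158 m^2

0.0158 m^2


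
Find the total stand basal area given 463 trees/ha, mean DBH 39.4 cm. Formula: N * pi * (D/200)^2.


(D/200)^2 = (39.4/200)^2 = 0.197^2 = 0.038809
Individual BA = 3.141593 * 0.038809 = 0.121922 m^2
Stand BA = 463 * 0.121922 = 56.4499 ≈ 56.45 m^2/ha

56.45 m^2/ha


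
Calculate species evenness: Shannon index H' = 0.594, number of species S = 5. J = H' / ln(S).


ln(5) = 1.60944
J = H' / ln(S) = 0.594 / 1.60944 = 0.369072 ≈ 0.3691

0.3691


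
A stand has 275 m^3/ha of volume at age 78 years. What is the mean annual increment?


MAI = 275 / 78 = 3.5256 ≈ 3.53 m^3/ha/yr

3.53 m^3/ha/yr


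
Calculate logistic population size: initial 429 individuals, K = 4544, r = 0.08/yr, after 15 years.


(K - N0)/N0 = (4544 - 429)/429 = 4115/429 = 9.59207
r*t = 0.08 * 15 = 1.2; exp(-1.2) = 0.301194
9.59207 * 0.301194 = 2.88907
1 + 2.88907 = 3.88907
N = 4544 / 3.88907 = 1168.40 ≈ 1168

1168


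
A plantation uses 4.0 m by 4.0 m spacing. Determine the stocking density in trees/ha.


N = 10000 / 4.0^2 = 10000 / 16 = 625.000 ≈ 625 trees/ha

625 trees/ha


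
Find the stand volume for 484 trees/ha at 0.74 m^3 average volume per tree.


V_stand = 484 * 0.74 = 358.16 ≈ 358.2 m^3/ha

358.2 m^3/ha


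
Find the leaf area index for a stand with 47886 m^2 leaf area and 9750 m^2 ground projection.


LAI = 47886 / 9750 = 4.9114 ≈ 4.91

4.91


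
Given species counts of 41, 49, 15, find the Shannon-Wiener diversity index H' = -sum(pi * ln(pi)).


Total N = 41 + 49 + 15 = 105
Per-species terms:
  p = 41/105 = 0.390476; ln(p) = -0.940389; p*ln(p) = 0.390476 * (-0.940389) = -0.367199
  p = 49/105 = 0.466667; ln(p) = -0.762139; p*ln(p) = 0.466667 * (-0.762139) = -0.355665
  p = 15/105 = 0.142857; ln(p) = -1.945911; p*ln(p) = 0.142857 * (-1.945911) = -0.277987
sum(p*ln(p)) = (-0.367199) + (-0.355665) + (-0.277987) = -1.000851
H' = -(-1.000851) = 1.000851 ≈ 1.0009

1.0009


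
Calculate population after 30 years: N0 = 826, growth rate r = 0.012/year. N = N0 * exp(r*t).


r*t = 0.012 * 30 = 0.36
exp(0.36) = 1.43333
N = 826 * 1.43333 = 1183.93 ≈ 1184

1184


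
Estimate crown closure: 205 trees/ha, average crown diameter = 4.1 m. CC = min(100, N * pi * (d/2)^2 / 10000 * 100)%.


(d/2)^2 = (4.1/2)^2 = 2.05^2 = 4.2025
Crown area = 3.141593 * 4.2025 = 13.2025 m^2
N * area / 10000 * 100 = 205 * 13.2025 / 10000 * 100 = 27.0651
CC = min(100, 27.0651) = 27.0651 ≈ 27.1%

27.1%


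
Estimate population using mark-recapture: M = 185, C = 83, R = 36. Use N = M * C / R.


N = M * C / R = 185 * 83 / 36 = 15355 / 36 = 426.53 ≈ 427

427 individuals


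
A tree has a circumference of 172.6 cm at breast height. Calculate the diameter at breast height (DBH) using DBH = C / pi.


DBH = C / pi = 172.6 / 3.141593 = 54.9403 ≈ 54.94 cm

54.94 cm


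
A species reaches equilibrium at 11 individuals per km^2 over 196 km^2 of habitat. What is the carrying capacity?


K = 11 * 196 = 2156 individuals

2156 individuals


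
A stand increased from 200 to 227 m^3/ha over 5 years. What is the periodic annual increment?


PAI = (V2 - V1) / period = (227 - 200) / 5 = 27 / 5 = 5.40 m^3/ha/yr

5.40 m^3/ha/yr


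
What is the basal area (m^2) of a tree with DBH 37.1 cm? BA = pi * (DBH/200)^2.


D/200 = 37.1/200 = 0.1855 m
(D/200)^2 = 0.1855^2 = 0.03441025
BA = 3.141593 * 0.03441025 = 0.108103 ≈ 0.1081 m^2

0.1081 m^2


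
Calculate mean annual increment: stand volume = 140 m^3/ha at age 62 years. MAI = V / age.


MAI = 140 / 62 = 2.2581 ≈ 2.26 m^3/ha/yr

2.26 m^3/ha/yr


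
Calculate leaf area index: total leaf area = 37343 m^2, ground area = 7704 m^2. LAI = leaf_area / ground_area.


LAI = 37343 / 7704 = 4.8472 ≈ 4.85

4.85


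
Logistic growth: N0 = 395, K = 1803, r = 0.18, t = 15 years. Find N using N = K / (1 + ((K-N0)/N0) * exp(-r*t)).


(K - N0)/N0 = (1803 - 395)/395 = 1408/395 = 3.56456
r*t = 0.18 * 15 = 2.7; exp(-2.7) = 0.0672055
3.56456 * 0.0672055 = 0.239558
1 + 0.239558 = 1.23956
N = 1803 / 1.23956 = 1454.55 ≈ 1455

1455


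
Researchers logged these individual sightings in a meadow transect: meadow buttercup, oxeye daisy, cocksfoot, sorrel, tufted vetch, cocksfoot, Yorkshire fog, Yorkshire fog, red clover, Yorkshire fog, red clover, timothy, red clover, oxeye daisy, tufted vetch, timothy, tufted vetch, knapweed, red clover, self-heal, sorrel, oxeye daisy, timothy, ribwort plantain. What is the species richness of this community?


Total individuals logged = 24
Distinct species (count of individuals): meadow buttercup (1), oxeye daisy (3), cocksfoot (2), sorrel (2), tufted vetch (3), Yorkshire fog (3), red clover (4), timothy (3), knapweed (1), self-heal (1), ribwort plantain (1)
Species richness = number of distinct species = 11

11


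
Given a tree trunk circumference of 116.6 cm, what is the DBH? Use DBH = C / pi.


DBH = C / pi = 116.6 / 3.141593 = 37.1149 ≈ 37.11 cm

37.11 cm


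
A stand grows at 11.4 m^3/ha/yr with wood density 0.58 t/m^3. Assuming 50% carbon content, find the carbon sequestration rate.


C = 11.4 * 0.58 * 0.5 = 3.306 ≈ 3.31 t C/ha/yr

3.31 t C/ha/yr


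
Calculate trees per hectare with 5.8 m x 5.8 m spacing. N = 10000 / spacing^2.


N = 10000 / 5.8^2 = 10000 / 33.64 = 297.265 ≈ 297 trees/ha

297 trees/ha


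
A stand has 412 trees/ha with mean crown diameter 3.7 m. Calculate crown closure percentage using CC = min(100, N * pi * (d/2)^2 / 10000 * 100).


(d/2)^2 = (3.7/2)^2 = 1.85^2 = 3.4225
Crown area = 3.141593 * 3.4225 = 10.7521 m^2
N * area / 10000 * 100 = 412 * 10.7521 / 10000 * 100 = 44.2987
CC = min(100, 44.2987) = 44.2987 ≈ 44.3%

44.3%


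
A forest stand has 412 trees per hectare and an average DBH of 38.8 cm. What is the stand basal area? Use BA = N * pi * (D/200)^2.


(D/200)^2 = (38.8/200)^2 = 0.194^2 = 0.037636
Individual BA = 3.141593 * 0.037636 = 0.118237 m^2
Stand BA = 412 * 0.118237 = 48.7136 ≈ 48.71 m^2/ha

48.71 m^2/ha


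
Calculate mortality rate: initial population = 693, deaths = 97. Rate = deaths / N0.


Mortality rate = 97 / 693 = 0.139971 ≈ 0.1400

0.1400


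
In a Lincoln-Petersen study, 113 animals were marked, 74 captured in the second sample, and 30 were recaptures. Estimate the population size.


N = M * C / R = 113 * 74 / 30 = 8362 / 30 = 278.73 ≈ 279

279 individuals


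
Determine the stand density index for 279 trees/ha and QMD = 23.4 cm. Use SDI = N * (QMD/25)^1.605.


QMD/25 = 23.4/25 = 0.936
(0.936)^1.605 = exp(1.605 * ln(0.936)) = exp(1.605 * (-0.0661398)) = exp(-0.106154) = 0.899286
SDI = 279 * 0.899286 = 250.901 ≈ 251

251


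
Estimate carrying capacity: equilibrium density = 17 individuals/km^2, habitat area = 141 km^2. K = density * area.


K = 17 * 141 = 2397 individuals

2397 individuals


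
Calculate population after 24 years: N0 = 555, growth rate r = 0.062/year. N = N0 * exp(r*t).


r*t = 0.062 * 24 = 1.488
exp(1.488) = 4.42823
N = 555 * 4.42823 = 2457.67 ≈ 2458

2458


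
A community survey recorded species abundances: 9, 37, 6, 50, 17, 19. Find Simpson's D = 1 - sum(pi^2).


Total N = 9 + 37 + 6 + 50 + 17 + 19 = 138
Per-species terms:
  p = 9/138 = 0.065217; p^2 = 0.065217^2 = 0.004253
  p = 37/138 = 0.268116; p^2 = 0.268116^2 = 0.071886
  p = 6/138 = 0.043478; p^2 = 0.043478^2 = 0.001890
  p = 50/138 = 0.362319; p^2 = 0.362319^2 = 0.131275
  p = 17/138 = 0.123188; p^2 = 0.123188^2 = 0.015175
  p = 19/138 = 0.137681; p^2 = 0.137681^2 = 0.018956
sum(p^2) = 0.004253 + 0.071886 + 0.001890 + 0.131275 + 0.015175 + 0.018956 = 0.243435
D = 1 - 0.243435 = 0.756565 ≈ 0.7566

0.7566


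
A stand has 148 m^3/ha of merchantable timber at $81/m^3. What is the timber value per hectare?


Value = 148 * 81 = $11988/ha

$11988/ha


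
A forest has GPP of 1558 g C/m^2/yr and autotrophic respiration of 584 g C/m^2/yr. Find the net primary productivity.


NPP = GPP - Ra = 1558 - 584 = 974 g C/m^2/yr

974 g C/m^2/yr


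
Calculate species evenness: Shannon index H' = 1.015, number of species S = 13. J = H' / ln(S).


ln(13) = 2.56495
J = H' / ln(S) = 1.015 / 2.56495 = 0.395719 ≈ 0.3957

0.3957


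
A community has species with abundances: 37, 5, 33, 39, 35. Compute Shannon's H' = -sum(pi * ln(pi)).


Total N = 37 + 5 + 33 + 39 + 35 = 149
Per-species terms:
  p = 37/149 = 0.248322; ln(p) = -1.393029; p*ln(p) = 0.248322 * (-1.393029) = -0.345920
  p = 5/149 = 0.033557; ln(p) = -3.394510; p*ln(p) = 0.033557 * (-3.394510) = -0.113910
  p = 33/149 = 0.221477; ln(p) = -1.507437; p*ln(p) = 0.221477 * (-1.507437) = -0.333863
  p = 39/149 = 0.261745; ln(p) = -1.340385; p*ln(p) = 0.261745 * (-1.340385) = -0.350839
  p = 35/149 = 0.234899; ln(p) = -1.448600; p*ln(p) = 0.234899 * (-1.448600) = -0.340275
sum(p*ln(p)) = (-0.345920) + (-0.113910) + (-0.333863) + (-0.350839) + (-0.340275) = -1.484807
H' = -(-1.484807) = 1.484807 ≈ 1.4848

1.4848


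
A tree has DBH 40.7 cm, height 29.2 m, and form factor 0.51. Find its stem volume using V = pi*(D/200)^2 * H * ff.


(D/200)^2 = (40.7/200)^2 = 0.2035^2 = 0.04141225
BA = 3.141593 * 0.04141225 = 0.130100 m^2
V = 0.130100 * 29.2 * 0.51 = 1.93745 ≈ 1.937 m^3

1.937 m^3


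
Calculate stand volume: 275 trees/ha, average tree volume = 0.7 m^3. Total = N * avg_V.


V_stand = 275 * 0.7 = 192.5 m^3/ha

192.5 m^3/ha


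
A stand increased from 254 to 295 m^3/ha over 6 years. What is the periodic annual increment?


PAI = (V2 - V1) / period = (295 - 254) / 6 = 41 / 6 = 6.8333 ≈ 6.83 m^3/ha/yr

6.83 m^3/ha/yr


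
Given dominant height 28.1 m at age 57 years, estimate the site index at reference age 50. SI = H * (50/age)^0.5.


50/57 = 0.877193
(0.877193)^0.5 = 0.936586
SI = 28.1 * 0.936586 = 26.3181 ≈ 26.3 m

26.3 m


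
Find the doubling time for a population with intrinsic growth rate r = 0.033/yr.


td = ln(2) / 0.033 = 0.693147 / 0.033 = 21.0045 ≈ 21.0 years

21.0 years


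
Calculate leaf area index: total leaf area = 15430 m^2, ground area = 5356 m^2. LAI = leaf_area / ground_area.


LAI = 15430 / 5356 = 2.8809 ≈ 2.88

2.88


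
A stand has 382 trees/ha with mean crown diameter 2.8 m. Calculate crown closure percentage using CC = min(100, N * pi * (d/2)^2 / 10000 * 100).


(d/2)^2 = (2.8/2)^2 = 1.4^2 = 1.96
Crown area = 3.141593 * 1.96 = 6.15752 m^2
N * area / 10000 * 100 = 382 * 6.15752 / 10000 * 100 = 23.5217
CC = min(100, 23.5217) = 23.5217 ≈ 23.5%

23.5%


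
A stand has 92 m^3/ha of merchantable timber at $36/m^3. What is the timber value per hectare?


Value = 92 * 36 = $3312/ha

$3312/ha


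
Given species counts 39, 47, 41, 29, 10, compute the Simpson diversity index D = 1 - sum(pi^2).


Total N = 39 + 47 + 41 + 29 + 10 = 166
Per-species terms:
  p = 39/166 = 0.234940; p^2 = 0.234940^2 = 0.055197
  p = 47/166 = 0.283133; p^2 = 0.283133^2 = 0.080164
  p = 41/166 = 0.246988; p^2 = 0.246988^2 = 0.061003
  p = 29/166 = 0.174699; p^2 = 0.174699^2 = 0.030520
  p = 10/166 = 0.060241; p^2 = 0.060241^2 = 0.003629
sum(p^2) = 0.055197 + 0.080164 + 0.061003 + 0.030520 + 0.003629 = 0.230513
D = 1 - 0.230513 = 0.769487 ≈ 0.7695

0.7695


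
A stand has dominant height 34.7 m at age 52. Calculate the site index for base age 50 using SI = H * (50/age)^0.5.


50/52 = 0.961538
(0.961538)^0.5 = 0.980580
SI = 34.7 * 0.980580 = 34.0261 ≈ 34.0 m

34.0 m


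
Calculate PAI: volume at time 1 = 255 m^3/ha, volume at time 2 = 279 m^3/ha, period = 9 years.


PAI = (V2 - V1) / period = (279 - 255) / 9 = 24 / 9 = 2.6667 ≈ 2.67 m^3/ha/yr

2.67 m^3/ha/yr


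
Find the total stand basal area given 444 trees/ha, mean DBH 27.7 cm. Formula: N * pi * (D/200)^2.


(D/200)^2 = (27.7/200)^2 = 0.1385^2 = 0.01918225
Individual BA = 3.141593 * 0.01918225 = 0.0602628 m^2
Stand BA = 444 * 0.0602628 = 26.7567 ≈ 26.76 m^2/ha

26.76 m^2/ha


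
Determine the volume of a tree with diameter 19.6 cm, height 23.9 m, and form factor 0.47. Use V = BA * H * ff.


(D/200)^2 = (19.6/200)^2 = 0.098^2 = 0.009604
BA = 3.141593 * 0.009604 = 0.0301719 m^2
V = 0.0301719 * 23.9 * 0.47 = 0.338921 ≈ 0.339 m^3

0.339 m^3


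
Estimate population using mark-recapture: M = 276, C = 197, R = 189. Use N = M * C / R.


N = M * C / R = 276 * 197 / 189 = 54372 / 189 = 287.68 ≈ 288

288 individuals


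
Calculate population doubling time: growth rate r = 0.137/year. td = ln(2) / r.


td = ln(2) / 0.137 = 0.693147 / 0.137 = 5.05947 ≈ 5.1 years

5.1 years


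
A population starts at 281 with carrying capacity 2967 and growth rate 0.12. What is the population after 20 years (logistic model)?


(K - N0)/N0 = (2967 - 281)/281 = 2686/281 = 9.55872
r*t = 0.12 * 20 = 2.4; exp(-2.4) = 0.0907180
9.55872 * 0.0907180 = 0.867148
1 + 0.867148 = 1.86715
N = 2967 / 1.86715 = 1589.05 ≈ 1589

1589


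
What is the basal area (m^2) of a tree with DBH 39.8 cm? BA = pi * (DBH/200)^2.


D/200 = 39.8/200 = 0.199 m
(D/200)^2 = 0.199^2 = 0.039601
BA = 3.141593 * 0.039601 = 0.124410 ≈ 0.1244 m^2

0.1244 m^2


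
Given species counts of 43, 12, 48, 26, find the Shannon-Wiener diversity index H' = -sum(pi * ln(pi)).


Total N = 43 + 12 + 48 + 26 = 129
Per-species terms:
  p = 43/129 = 0.333333; ln(p) = -1.098613; p*ln(p) = 0.333333 * (-1.098613) = -0.366204
  p = 12/129 = 0.093023; ln(p) = -2.374909; p*ln(p) = 0.093023 * (-2.374909) = -0.220921
  p = 48/129 = 0.372093; ln(p) = -0.988611; p*ln(p) = 0.372093 * (-0.988611) = -0.367855
  p = 26/129 = 0.201550; ln(p) = -1.601718; p*ln(p) = 0.201550 * (-1.601718) = -0.322826
sum(p*ln(p)) = (-0.366204) + (-0.220921) + (-0.367855) + (-0.322826) = -1.277806
H' = -(-1.277806) = 1.277806 ≈ 1.2778

1.2778
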